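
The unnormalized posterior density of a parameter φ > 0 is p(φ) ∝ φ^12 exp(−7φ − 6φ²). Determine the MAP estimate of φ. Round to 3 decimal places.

ℓ'(φ) = 12/φ − 7 − 12φ. Setting this to zero and multiplying by φ: 12φ² + 7φ − 12 = 0.
φ = (−7 + √(7² + 4·12·12)) / (2·12) = (−7 + √625) / 24 = (−7 + 25)/24 = 3/4.
ℓ''(φ) = −12/φ² − 12 < 0, confirming a maximum.

φ̂_MAP = 0.750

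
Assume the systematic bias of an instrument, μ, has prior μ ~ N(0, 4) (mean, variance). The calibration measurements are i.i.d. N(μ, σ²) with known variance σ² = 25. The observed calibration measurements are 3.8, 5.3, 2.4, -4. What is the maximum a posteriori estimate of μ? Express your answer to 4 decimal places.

μ̂_MAP = 0.7317

n = 4; x̄ = (3.8 + 5.3 + 2.4 + (-4))/4 = 7.5/4 = 1.875.
For a Normal prior and Normal likelihood with known variance, the posterior is Normal; its mode equals its mean, the precision-weighted average.
Prior precision 1/σ₀² = 1/4 = 0.25; data precision n/σ² = 4/25 = 0.16.
μ̂ = (0.25·0 + 0.16·1.875) / (0.25 + 0.16) = 0.3/0.41 = 30/41 ≈ 0.7317.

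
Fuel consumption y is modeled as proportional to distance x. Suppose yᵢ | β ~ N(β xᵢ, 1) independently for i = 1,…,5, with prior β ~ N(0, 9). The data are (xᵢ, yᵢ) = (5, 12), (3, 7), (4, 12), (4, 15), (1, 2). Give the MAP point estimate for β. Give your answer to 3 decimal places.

log p(β | y) = −Σ(yᵢ − βxᵢ)²/(2·1) − β²/(2·9) + const.
Setting the derivative to zero: Σxᵢ(yᵢ − βxᵢ)/1 − β/9 = 0, so β = Σxᵢyᵢ / (Σxᵢ² + σ²/τ²).
Σxᵢyᵢ = 5·12 + 3·7 + 4·12 + 4·15 + 1·2 = 191; Σxᵢ² = 67; σ²/τ² = 1/9.
β̂_MAP = 191 / (67 + 1/9) = 191/(604/9) = 1719/604 ≈ 2.846.

β̂_MAP = 2.846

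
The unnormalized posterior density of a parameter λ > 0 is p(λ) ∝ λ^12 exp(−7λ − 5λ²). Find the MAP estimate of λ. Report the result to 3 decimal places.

ℓ'(λ) = 12/λ − 7 − 10λ. Setting this to zero and multiplying by λ: 10λ² + 7λ − 12 = 0.
λ = (−7 + √(7² + 4·10·12)) / (2·10) = (−7 + √529) / 20 = (−7 + 23)/20 = 4/5.
ℓ''(λ) = −12/λ² − 10 < 0, confirming a maximum.

λ̂_MAP = 0.800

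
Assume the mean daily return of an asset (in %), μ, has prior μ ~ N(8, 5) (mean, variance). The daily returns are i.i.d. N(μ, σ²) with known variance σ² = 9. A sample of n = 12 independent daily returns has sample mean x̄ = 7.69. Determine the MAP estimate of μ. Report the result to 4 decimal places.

n = 12, x̄ = 7.69.
For a Normal prior and Normal likelihood with known variance, the posterior is Normal; its mode equals its mean, the precision-weighted average.
Prior precision 1/σ₀² = 1/5 = 0.2; data precision n/σ² = 12/9 = 4/3.
μ̂ = (0.2·8 + (4/3)·7.69) / (0.2 + 4/3) = (889/75)/(23/15) = 889/115 ≈ 7.7304.

μ̂_MAP = 7.7304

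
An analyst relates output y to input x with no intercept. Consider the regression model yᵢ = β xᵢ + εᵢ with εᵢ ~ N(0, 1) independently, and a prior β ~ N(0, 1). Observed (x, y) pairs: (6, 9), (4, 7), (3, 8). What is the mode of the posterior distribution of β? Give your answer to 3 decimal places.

log p(β | y) = −Σ(yᵢ − βxᵢ)²/(2·1) − β²/(2·1) + const.
Setting the derivative to zero: Σxᵢ(yᵢ − βxᵢ)/1 − β/1 = 0, so β = Σxᵢyᵢ / (Σxᵢ² + σ²/τ²).
Σxᵢyᵢ = 6·9 + 4·7 + 3·8 = 106; Σxᵢ² = 61; σ²/τ² = 1.
β̂_MAP = 106 / (61 + 1) = 106/62 ≈ 1.710.

β̂_MAP = 1.710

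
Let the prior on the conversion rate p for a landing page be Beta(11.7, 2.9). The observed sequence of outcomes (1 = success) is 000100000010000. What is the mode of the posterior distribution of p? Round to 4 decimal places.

Prior: Beta(11.7, 2.9).
Data: 2 successes in 15 trials (from the sequence). The binomial likelihood contributes p^2(1−p)^13, so the posterior is Beta(11.7+2, 2.9+13) = Beta(13.7, 15.9).
For Beta(a, b) with a, b > 1 the mode is (a−1)/(a+b−2) = 12.7/27.6 ≈ 0.4601.

p̂_MAP = 0.4601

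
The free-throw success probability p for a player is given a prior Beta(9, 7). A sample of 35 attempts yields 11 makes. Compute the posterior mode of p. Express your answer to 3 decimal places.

Prior: Beta(9, 7).
Data: 11 successes in 35 trials. The binomial likelihood contributes p^11(1−p)^24, so the posterior is Beta(9+11, 7+24) = Beta(20, 31).
For Beta(a, b) with a, b > 1 the mode is (a−1)/(a+b−2) = 19/49 ≈ 0.388.

p̂_MAP = 0.388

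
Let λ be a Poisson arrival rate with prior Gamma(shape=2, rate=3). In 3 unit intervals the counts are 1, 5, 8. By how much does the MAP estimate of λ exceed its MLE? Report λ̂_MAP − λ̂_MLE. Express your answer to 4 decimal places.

Σxᵢ = 14. Posterior is Gamma(16, 6); MAP = (16−1)/6 = 15/6 ≈ 2.50000.
MLE = x̄ = 14/3 ≈ 4.66667.
Difference = 15/6 − 14/3 = -13/6 ≈ -2.1667.

MAP − MLE = -2.1667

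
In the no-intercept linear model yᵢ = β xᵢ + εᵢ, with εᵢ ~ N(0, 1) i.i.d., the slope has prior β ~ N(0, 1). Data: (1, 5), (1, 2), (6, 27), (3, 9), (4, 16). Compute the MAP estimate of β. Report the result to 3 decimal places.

log p(β | y) = −Σ(yᵢ − βxᵢ)²/(2·1) − β²/(2·1) + const.
Setting the derivative to zero: Σxᵢ(yᵢ − βxᵢ)/1 − β/1 = 0, so β = Σxᵢyᵢ / (Σxᵢ² + σ²/τ²).
Σxᵢyᵢ = 1·5 + 1·2 + 6·27 + 3·9 + 4·16 = 260; Σxᵢ² = 63; σ²/τ² = 1.
β̂_MAP = 260 / (63 + 1) = 260/64 ≈ 4.063.

β̂_MAP = 4.063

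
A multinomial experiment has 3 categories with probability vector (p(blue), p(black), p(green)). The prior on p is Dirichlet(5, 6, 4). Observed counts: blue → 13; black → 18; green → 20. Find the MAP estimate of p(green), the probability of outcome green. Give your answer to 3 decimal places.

MAP estimate of p(green) = 0.365

The posterior is Dirichlet(αᵢ + nᵢ) = Dirichlet(18, 24, 24).
For a Dirichlet(a₁,…,a_K) with all aᵢ > 1, the mode has j-th component (aⱼ − 1)/(Σaᵢ − K).
Here Σaᵢ = 66 and K = 3, so p(green) = (24 − 1)/(66 − 3) = 23/63 ≈ 0.365.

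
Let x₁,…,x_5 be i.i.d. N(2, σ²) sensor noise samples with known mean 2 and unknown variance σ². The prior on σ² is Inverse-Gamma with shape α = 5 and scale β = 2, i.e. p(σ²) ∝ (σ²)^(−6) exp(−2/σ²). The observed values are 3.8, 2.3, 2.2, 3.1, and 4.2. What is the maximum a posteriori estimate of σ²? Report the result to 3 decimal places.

Sum of squared deviations about the known mean: SS = (3.8−2)² + (2.3−2)² + (2.2−2)² + (3.1−2)² + (4.2−2)² = 9.42.
The Normal likelihood contributes (σ²)^(−n/2) exp(−SS/(2σ²)), so the posterior is Inverse-Gamma(α + n/2, β + SS/2) = Inverse-Gamma(7.5, 6.71).
The mode of Inverse-Gamma(a, b) is b/(a+1) = 6.71/8.5 ≈ 0.789.

σ̂²_MAP = 0.789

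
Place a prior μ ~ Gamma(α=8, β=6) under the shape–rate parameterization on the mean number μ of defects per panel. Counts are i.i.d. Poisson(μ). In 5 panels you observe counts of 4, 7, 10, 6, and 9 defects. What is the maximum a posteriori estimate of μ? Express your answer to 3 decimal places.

μ̂_MAP = 3.909

Σxᵢ = 4+7+10+6+9 = 36, with n = 5.
Posterior ∝ μ^7e^(−6μ) · μ^36e^(−5μ) = μ^43e^(−11μ), i.e. Gamma(shape=44, rate=11).
The mode of a Gamma(a, b) with a ≥ 1 (shape–rate) is (a−1)/b = 43/11 ≈ 3.909.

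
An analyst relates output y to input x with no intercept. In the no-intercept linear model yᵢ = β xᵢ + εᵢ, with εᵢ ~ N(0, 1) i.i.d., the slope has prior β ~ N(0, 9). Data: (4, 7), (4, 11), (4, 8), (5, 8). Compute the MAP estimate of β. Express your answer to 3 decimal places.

β̂_MAP = 1.970

log p(β | y) = −Σ(yᵢ − βxᵢ)²/(2·1) − β²/(2·9) + const.
Setting the derivative to zero: Σxᵢ(yᵢ − βxᵢ)/1 − β/9 = 0, so β = Σxᵢyᵢ / (Σxᵢ² + σ²/τ²).
Σxᵢyᵢ = 4·7 + 4·11 + 4·8 + 5·8 = 144; Σxᵢ² = 73; σ²/τ² = 1/9.
β̂_MAP = 144 / (73 + 1/9) = 144/(658/9) = 648/329 ≈ 1.970.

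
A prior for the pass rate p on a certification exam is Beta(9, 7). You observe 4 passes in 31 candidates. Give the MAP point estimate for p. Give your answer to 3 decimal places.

Prior: Beta(9, 7).
Data: 4 successes in 31 trials. The binomial likelihood contributes p^4(1−p)^27, so the posterior is Beta(9+4, 7+27) = Beta(13, 34).
For Beta(a, b) with a, b > 1 the mode is (a−1)/(a+b−2) = 12/45 ≈ 0.267.

p̂_MAP = 0.267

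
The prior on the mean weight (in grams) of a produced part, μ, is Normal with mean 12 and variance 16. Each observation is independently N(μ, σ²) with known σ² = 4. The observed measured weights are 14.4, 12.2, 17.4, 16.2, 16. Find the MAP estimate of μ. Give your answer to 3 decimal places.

n = 5; x̄ = (14.4 + 12.2 + 17.4 + 16.2 + 16)/5 = 76.2/5 = 15.24.
For a Normal prior and Normal likelihood with known variance, the posterior is Normal; its mode equals its mean, the precision-weighted average.
Prior precision 1/σ₀² = 1/16 = 0.0625; data precision n/σ² = 5/4 = 1.25.
μ̂ = (0.0625·12 + 1.25·15.24) / (0.0625 + 1.25) = 19.8/1.3125 = 528/35 ≈ 15.086.

μ̂_MAP = 15.086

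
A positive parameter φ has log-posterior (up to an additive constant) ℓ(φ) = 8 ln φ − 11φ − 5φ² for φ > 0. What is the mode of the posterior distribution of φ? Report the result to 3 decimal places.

ℓ'(φ) = 8/φ − 11 − 10φ. Setting this to zero and multiplying by φ: 10φ² + 11φ − 8 = 0.
φ = (−11 + √(11² + 4·10·8)) / (2·10) = (−11 + √441) / 20 = (−11 + 21)/20 = 1/2.
ℓ''(φ) = −8/φ² − 10 < 0, confirming a maximum.

φ̂_MAP = 0.500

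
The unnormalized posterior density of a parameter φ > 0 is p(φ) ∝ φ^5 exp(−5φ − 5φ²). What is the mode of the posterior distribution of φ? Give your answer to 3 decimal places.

φ̂_MAP = 0.500

ℓ'(φ) = 5/φ − 5 − 10φ. Setting this to zero and multiplying by φ: 10φ² + 5φ − 5 = 0.
φ = (−5 + √(5² + 4·10·5)) / (2·10) = (−5 + √225) / 20 = (−5 + 15)/20 = 1/2.
ℓ''(φ) = −5/φ² − 10 < 0, confirming a maximum.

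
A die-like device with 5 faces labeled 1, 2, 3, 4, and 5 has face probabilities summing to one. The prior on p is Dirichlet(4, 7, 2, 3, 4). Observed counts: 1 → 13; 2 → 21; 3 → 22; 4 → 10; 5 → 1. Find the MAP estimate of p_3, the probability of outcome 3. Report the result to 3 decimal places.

MAP estimate: 0.280

The posterior is Dirichlet(αᵢ + nᵢ) = Dirichlet(17, 28, 24, 13, 5).
For a Dirichlet(a₁,…,a_K) with all aᵢ > 1, the mode has j-th component (aⱼ − 1)/(Σaᵢ − K).
Here Σaᵢ = 87 and K = 5, so p_3 = (24 − 1)/(87 − 5) = 23/82 ≈ 0.280.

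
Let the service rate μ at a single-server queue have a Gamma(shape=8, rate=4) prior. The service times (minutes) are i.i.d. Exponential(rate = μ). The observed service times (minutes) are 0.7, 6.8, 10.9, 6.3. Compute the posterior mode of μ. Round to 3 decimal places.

μ̂_MAP = 0.383

The Exponential(rate=μ) likelihood is ∝ μ^n e^(−μΣtᵢ). Here n = 4 and Σtᵢ = 0.7 + 6.8 + 10.9 + 6.3 = 24.7.
Posterior ∝ μ^7e^(−4μ) · μ^4e^(−24.7μ) = μ^11e^(−28.7μ), i.e. Gamma(12, 28.7).
Mode = (a−1)/b = 11/28.7 ≈ 0.383.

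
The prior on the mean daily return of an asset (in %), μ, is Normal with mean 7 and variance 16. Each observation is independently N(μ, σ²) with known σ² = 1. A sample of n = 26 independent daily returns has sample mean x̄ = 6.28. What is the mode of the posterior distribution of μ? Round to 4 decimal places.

μ̂_MAP = 6.2817

n = 26, x̄ = 6.28.
For a Normal prior and Normal likelihood with known variance, the posterior is Normal; its mode equals its mean, the precision-weighted average.
Prior precision 1/σ₀² = 1/16 = 0.0625; data precision n/σ² = 26/1 = 26.
μ̂ = (0.0625·7 + 26·6.28) / (0.0625 + 26) = 163.7175/26.0625 = 21829/3475 ≈ 6.2817.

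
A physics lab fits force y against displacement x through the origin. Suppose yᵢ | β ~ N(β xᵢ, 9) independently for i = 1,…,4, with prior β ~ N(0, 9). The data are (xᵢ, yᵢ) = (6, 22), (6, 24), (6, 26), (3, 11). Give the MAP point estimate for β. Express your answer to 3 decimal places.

log p(β | y) = −Σ(yᵢ − βxᵢ)²/(2·9) − β²/(2·9) + const.
Setting the derivative to zero: Σxᵢ(yᵢ − βxᵢ)/9 − β/9 = 0, so β = Σxᵢyᵢ / (Σxᵢ² + σ²/τ²).
Σxᵢyᵢ = 6·22 + 6·24 + 6·26 + 3·11 = 465; Σxᵢ² = 117; σ²/τ² = 1.
β̂_MAP = 465 / (117 + 1) = 465/118 ≈ 3.941.

β̂_MAP = 3.941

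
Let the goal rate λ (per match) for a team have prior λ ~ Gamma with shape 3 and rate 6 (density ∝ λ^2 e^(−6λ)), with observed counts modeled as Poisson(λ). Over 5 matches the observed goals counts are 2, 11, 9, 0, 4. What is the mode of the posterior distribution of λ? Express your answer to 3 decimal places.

λ̂_MAP = 2.545

Σxᵢ = 2+11+9+0+4 = 26, with n = 5.
Posterior ∝ λ^2e^(−6λ) · λ^26e^(−5λ) = λ^28e^(−11λ), i.e. Gamma(shape=29, rate=11).
The mode of a Gamma(a, b) with a ≥ 1 (shape–rate) is (a−1)/b = 28/11 ≈ 2.545.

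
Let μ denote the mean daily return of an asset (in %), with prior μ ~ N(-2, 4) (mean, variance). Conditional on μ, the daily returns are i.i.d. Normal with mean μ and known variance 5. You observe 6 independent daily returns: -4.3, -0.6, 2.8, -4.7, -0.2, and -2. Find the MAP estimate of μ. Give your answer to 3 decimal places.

n = 6; x̄ = ((-4.3) + (-0.6) + 2.8 + (-4.7) + (-0.2) + (-2))/6 = -9/6 = -1.5.
For a Normal prior and Normal likelihood with known variance, the posterior is Normal; its mode equals its mean, the precision-weighted average.
Prior precision 1/σ₀² = 1/4 = 0.25; data precision n/σ² = 6/5 = 1.2.
μ̂ = (0.25·(-2) + 1.2·(-1.5)) / (0.25 + 1.2) = (-2.3)/1.45 = -46/29 ≈ -1.586.

μ̂_MAP = -1.586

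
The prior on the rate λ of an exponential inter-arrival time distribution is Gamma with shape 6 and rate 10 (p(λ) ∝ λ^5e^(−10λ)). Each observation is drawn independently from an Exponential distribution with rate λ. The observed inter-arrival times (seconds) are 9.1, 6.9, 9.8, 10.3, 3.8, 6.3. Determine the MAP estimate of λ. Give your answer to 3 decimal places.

λ̂_MAP = 0.196

The Exponential(rate=λ) likelihood is ∝ λ^n e^(−λΣtᵢ). Here n = 6 and Σtᵢ = 9.1 + 6.9 + 9.8 + 10.3 + 3.8 + 6.3 = 46.2.
Posterior ∝ λ^5e^(−10λ) · λ^6e^(−46.2λ) = λ^11e^(−56.2λ), i.e. Gamma(12, 56.2).
Mode = (a−1)/b = 11/56.2 ≈ 0.196.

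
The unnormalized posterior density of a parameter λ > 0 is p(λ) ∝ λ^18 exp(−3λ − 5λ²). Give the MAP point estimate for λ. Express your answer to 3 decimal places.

ℓ'(λ) = 18/λ − 3 − 10λ. Setting this to zero and multiplying by λ: 10λ² + 3λ − 18 = 0.
λ = (−3 + √(3² + 4·10·18)) / (2·10) = (−3 + √729) / 20 = (−3 + 27)/20 = 6/5.
ℓ''(λ) = −18/λ² − 10 < 0, confirming a maximum.

λ̂_MAP = 1.200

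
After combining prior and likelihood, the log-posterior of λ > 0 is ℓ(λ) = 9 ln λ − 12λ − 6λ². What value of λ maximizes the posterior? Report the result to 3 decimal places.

λ̂_MAP = 0.500

ℓ'(λ) = 9/λ − 12 − 12λ. Setting this to zero and multiplying by λ: 12λ² + 12λ − 9 = 0.
λ = (−12 + √(12² + 4·12·9)) / (2·12) = (−12 + √576) / 24 = (−12 + 24)/24 = 1/2.
ℓ''(λ) = −9/λ² − 12 < 0, confirming a maximum.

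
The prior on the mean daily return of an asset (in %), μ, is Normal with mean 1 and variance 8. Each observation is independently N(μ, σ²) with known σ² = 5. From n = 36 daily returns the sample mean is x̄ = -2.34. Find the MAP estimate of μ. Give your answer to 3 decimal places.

μ̂_MAP = -2.283

n = 36, x̄ = -2.34.
For a Normal prior and Normal likelihood with known variance, the posterior is Normal; its mode equals its mean, the precision-weighted average.
Prior precision 1/σ₀² = 1/8 = 0.125; data precision n/σ² = 36/5 = 7.2.
μ̂ = (0.125·1 + 7.2·(-2.34)) / (0.125 + 7.2) = (-16.723)/7.325 = -16723/7325 ≈ -2.283.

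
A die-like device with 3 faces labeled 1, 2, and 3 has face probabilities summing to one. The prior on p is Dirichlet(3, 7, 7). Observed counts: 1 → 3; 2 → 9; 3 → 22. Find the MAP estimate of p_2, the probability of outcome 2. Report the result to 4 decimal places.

The posterior is Dirichlet(αᵢ + nᵢ) = Dirichlet(6, 16, 29).
For a Dirichlet(a₁,…,a_K) with all aᵢ > 1, the mode has j-th component (aⱼ − 1)/(Σaᵢ − K).
Here Σaᵢ = 51 and K = 3, so p_2 = (16 − 1)/(51 − 3) = 15/48 ≈ 0.3125.

MAP estimate: 0.3125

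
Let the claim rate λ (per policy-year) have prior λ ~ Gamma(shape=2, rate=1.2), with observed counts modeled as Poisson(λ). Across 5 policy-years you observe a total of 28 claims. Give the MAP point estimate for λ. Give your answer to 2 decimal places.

λ̂_MAP = 4.68

Σxᵢ = 28, n = 5.
Posterior ∝ λe^(−1.2λ) · λ^28e^(−5λ) = λ^29e^(−6.2λ), i.e. Gamma(shape=30, rate=6.2).
The mode of a Gamma(a, b) with a ≥ 1 (shape–rate) is (a−1)/b = 29/6.2 ≈ 4.68.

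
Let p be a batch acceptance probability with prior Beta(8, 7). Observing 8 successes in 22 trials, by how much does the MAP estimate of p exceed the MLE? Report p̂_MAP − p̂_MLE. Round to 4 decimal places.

Posterior is Beta(16, 21); MAP = (16−1)/(37−2) = 15/35 ≈ 0.42857.
MLE ignores the prior: p̂_MLE = k/n = 8/22 ≈ 0.36364.
Difference = 15/35 − 8/22 = 5/77 ≈ 0.0649.

MAP − MLE = 0.0649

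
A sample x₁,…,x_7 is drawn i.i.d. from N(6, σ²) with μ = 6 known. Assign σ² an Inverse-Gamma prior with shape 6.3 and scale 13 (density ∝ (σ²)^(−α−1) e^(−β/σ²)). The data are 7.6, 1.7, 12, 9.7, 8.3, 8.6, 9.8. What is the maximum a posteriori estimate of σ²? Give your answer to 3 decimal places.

σ̂²_MAP = 5.705

Sum of squared deviations about the known mean: SS = (7.6−6)² + (1.7−6)² + (12−6)² + (9.7−6)² + (8.3−6)² + (8.6−6)² + (9.8−6)² = 97.23.
The Normal likelihood contributes (σ²)^(−n/2) exp(−SS/(2σ²)), so the posterior is Inverse-Gamma(α + n/2, β + SS/2) = Inverse-Gamma(9.8, 61.615).
The mode of Inverse-Gamma(a, b) is b/(a+1) = 61.615/10.8 ≈ 5.705.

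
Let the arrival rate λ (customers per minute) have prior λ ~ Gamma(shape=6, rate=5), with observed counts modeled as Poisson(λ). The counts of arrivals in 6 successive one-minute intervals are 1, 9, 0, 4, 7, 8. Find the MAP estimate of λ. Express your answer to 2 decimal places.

Σxᵢ = 1+9+0+4+7+8 = 29, with n = 6.
Posterior ∝ λ^5e^(−5λ) · λ^29e^(−6λ) = λ^34e^(−11λ), i.e. Gamma(shape=35, rate=11).
The mode of a Gamma(a, b) with a ≥ 1 (shape–rate) is (a−1)/b = 34/11 ≈ 3.09.

λ̂_MAP = 3.09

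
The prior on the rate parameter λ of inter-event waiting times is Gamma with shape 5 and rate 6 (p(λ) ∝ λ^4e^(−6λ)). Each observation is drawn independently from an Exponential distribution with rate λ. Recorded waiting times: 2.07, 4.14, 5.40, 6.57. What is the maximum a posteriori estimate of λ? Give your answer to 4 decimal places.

λ̂_MAP = 0.3309

The Exponential(rate=λ) likelihood is ∝ λ^n e^(−λΣtᵢ). Here n = 4 and Σtᵢ = 2.07 + 4.14 + 5.40 + 6.57 = 18.18.
Posterior ∝ λ^4e^(−6λ) · λ^4e^(−18.18λ) = λ^8e^(−24.18λ), i.e. Gamma(9, 24.18).
Mode = (a−1)/b = 8/24.18 ≈ 0.3309.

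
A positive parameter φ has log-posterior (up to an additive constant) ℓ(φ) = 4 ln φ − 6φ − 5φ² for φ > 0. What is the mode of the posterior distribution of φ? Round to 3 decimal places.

φ̂_MAP = 0.400

ℓ'(φ) = 4/φ − 6 − 10φ. Setting this to zero and multiplying by φ: 10φ² + 6φ − 4 = 0.
φ = (−6 + √(6² + 4·10·4)) / (2·10) = (−6 + √196) / 20 = (−6 + 14)/20 = 2/5.
ℓ''(φ) = −4/φ² − 10 < 0, confirming a maximum.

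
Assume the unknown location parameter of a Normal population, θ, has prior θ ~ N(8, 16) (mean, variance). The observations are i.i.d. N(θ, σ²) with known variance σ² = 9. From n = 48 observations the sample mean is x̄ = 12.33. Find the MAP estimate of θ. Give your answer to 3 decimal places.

n = 48, x̄ = 12.33.
For a Normal prior and Normal likelihood with known variance, the posterior is Normal; its mode equals its mean, the precision-weighted average.
Prior precision 1/σ₀² = 1/16 = 0.0625; data precision n/σ² = 48/9 = 16/3.
θ̂ = (0.0625·8 + (16/3)·12.33) / (0.0625 + 16/3) = 66.26/(259/48) = 79512/6475 ≈ 12.280.

θ̂_MAP = 12.280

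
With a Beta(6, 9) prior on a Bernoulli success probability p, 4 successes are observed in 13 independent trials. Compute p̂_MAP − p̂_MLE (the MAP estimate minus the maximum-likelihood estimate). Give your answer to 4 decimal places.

MAP − MLE = 0.0385

Posterior is Beta(10, 18); MAP = (10−1)/(28−2) = 9/26 ≈ 0.34615.
MLE ignores the prior: p̂_MLE = k/n = 4/13 ≈ 0.30769.
Difference = 9/26 − 4/13 = 1/26 ≈ 0.0385.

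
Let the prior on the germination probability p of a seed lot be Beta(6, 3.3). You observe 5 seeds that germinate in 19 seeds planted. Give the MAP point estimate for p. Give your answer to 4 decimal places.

p̂_MAP = 0.3802

Prior: Beta(6, 3.3).
Data: 5 successes in 19 trials. The binomial likelihood contributes p^5(1−p)^14, so the posterior is Beta(6+5, 3.3+14) = Beta(11, 17.3).
For Beta(a, b) with a, b > 1 the mode is (a−1)/(a+b−2) = 10/26.3 ≈ 0.3802.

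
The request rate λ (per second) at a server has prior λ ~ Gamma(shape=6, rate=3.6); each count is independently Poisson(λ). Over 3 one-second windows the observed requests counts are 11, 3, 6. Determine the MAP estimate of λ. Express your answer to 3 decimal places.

λ̂_MAP = 3.788

Σxᵢ = 11+3+6 = 20, with n = 3.
Posterior ∝ λ^5e^(−3.6λ) · λ^20e^(−3λ) = λ^25e^(−6.6λ), i.e. Gamma(shape=26, rate=6.6).
The mode of a Gamma(a, b) with a ≥ 1 (shape–rate) is (a−1)/b = 25/6.6 ≈ 3.788.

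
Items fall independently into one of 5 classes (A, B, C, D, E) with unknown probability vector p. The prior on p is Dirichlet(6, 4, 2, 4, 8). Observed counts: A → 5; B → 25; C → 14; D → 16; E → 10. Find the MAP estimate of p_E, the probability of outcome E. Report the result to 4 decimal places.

MAP estimate of p_E = 0.1910

The posterior is Dirichlet(αᵢ + nᵢ) = Dirichlet(11, 29, 16, 20, 18).
For a Dirichlet(a₁,…,a_K) with all aᵢ > 1, the mode has j-th component (aⱼ − 1)/(Σaᵢ − K).
Here Σaᵢ = 94 and K = 5, so p_E = (18 − 1)/(94 − 5) = 17/89 ≈ 0.1910.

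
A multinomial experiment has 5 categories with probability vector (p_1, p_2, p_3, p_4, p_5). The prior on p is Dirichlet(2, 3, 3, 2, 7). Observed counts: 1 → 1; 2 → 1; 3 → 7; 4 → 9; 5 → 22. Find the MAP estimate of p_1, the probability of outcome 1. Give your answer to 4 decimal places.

MAP estimate: 0.0385

The posterior is Dirichlet(αᵢ + nᵢ) = Dirichlet(3, 4, 10, 11, 29).
For a Dirichlet(a₁,…,a_K) with all aᵢ > 1, the mode has j-th component (aⱼ − 1)/(Σaᵢ − K).
Here Σaᵢ = 57 and K = 5, so p_1 = (3 − 1)/(57 − 5) = 2/52 ≈ 0.0385.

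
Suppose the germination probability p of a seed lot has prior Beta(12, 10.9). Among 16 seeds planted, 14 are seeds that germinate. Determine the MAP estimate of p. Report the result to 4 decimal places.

Prior: Beta(12, 10.9).
Data: 14 successes in 16 trials. The binomial likelihood contributes p^14(1−p)^2, so the posterior is Beta(12+14, 10.9+2) = Beta(26, 12.9).
For Beta(a, b) with a, b > 1 the mode is (a−1)/(a+b−2) = 25/36.9 ≈ 0.6775.

p̂_MAP = 0.6775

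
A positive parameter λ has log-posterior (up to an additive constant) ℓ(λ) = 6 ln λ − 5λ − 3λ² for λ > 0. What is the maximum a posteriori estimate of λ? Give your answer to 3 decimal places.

ℓ'(λ) = 6/λ − 5 − 6λ. Setting this to zero and multiplying by λ: 6λ² + 5λ − 6 = 0.
λ = (−5 + √(5² + 4·6·6)) / (2·6) = (−5 + √169) / 12 = (−5 + 13)/12 = 2/3.
ℓ''(λ) = −6/λ² − 6 < 0, confirming a maximum.

λ̂_MAP = 0.667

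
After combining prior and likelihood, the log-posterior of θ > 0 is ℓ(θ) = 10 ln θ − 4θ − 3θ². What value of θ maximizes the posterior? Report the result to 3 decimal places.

ℓ'(θ) = 10/θ − 4 − 6θ. Setting this to zero and multiplying by θ: 6θ² + 4θ − 10 = 0.
θ = (−4 + √(4² + 4·6·10)) / (2·6) = (−4 + √256) / 12 = (−4 + 16)/12 = 1.
ℓ''(θ) = −10/θ² − 6 < 0, confirming a maximum.

θ̂_MAP = 1.000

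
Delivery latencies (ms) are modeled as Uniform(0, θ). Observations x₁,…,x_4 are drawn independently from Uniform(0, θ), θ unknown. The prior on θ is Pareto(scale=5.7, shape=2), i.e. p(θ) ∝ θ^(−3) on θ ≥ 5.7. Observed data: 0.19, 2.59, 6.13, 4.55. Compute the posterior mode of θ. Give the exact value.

The Uniform(0, θ) likelihood is θ^(−n) for θ ≥ max(xᵢ), zero otherwise. Here max(xᵢ) = 6.13.
Posterior ∝ θ^(−3) · θ^(−4) = θ^(−7) on θ ≥ max(5.7, 6.13) = 6.13.
This density is strictly decreasing in θ, so the posterior mode lies at the lower boundary of the support.

θ̂_MAP = 6.13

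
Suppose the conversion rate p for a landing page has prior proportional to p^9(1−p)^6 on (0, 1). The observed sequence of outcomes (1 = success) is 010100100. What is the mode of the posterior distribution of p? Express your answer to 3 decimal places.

The prior density ∝ p^9(1−p)^6 is the kernel of Beta(10, 7).
Data: 3 successes in 9 trials (from the sequence). The binomial likelihood contributes p^3(1−p)^6, so the posterior is Beta(10+3, 7+6) = Beta(13, 13).
For Beta(a, b) with a, b > 1 the mode is (a−1)/(a+b−2) = 12/24 ≈ 0.500.

p̂_MAP = 0.500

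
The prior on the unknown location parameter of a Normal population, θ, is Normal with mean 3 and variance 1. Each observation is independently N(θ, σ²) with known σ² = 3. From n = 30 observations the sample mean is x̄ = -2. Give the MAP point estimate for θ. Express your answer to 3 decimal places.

θ̂_MAP = -1.545

n = 30, x̄ = -2.
For a Normal prior and Normal likelihood with known variance, the posterior is Normal; its mode equals its mean, the precision-weighted average.
Prior precision 1/σ₀² = 1/1 = 1; data precision n/σ² = 30/3 = 10.
θ̂ = (1·3 + 10·(-2)) / (1 + 10) = (-17)/11 = -17/11 ≈ -1.545.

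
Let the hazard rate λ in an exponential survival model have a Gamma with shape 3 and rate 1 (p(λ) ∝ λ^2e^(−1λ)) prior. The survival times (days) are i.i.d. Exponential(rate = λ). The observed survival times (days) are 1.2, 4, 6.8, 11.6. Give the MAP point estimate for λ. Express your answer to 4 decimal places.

λ̂_MAP = 0.2439

The Exponential(rate=λ) likelihood is ∝ λ^n e^(−λΣtᵢ). Here n = 4 and Σtᵢ = 1.2 + 4 + 6.8 + 11.6 = 23.6.
Posterior ∝ λ^2e^(−1λ) · λ^4e^(−23.6λ) = λ^6e^(−24.6λ), i.e. Gamma(7, 24.6).
Mode = (a−1)/b = 6/24.6 ≈ 0.2439.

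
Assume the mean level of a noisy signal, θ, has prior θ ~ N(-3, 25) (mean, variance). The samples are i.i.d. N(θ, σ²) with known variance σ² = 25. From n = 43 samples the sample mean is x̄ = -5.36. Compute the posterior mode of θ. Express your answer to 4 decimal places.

n = 43, x̄ = -5.36.
For a Normal prior and Normal likelihood with known variance, the posterior is Normal; its mode equals its mean, the precision-weighted average.
Prior precision 1/σ₀² = 1/25 = 0.04; data precision n/σ² = 43/25 = 1.72.
θ̂ = (0.04·(-3) + 1.72·(-5.36)) / (0.04 + 1.72) = (-9.3392)/1.76 = -5837/1100 ≈ -5.3064.

θ̂_MAP = -5.3064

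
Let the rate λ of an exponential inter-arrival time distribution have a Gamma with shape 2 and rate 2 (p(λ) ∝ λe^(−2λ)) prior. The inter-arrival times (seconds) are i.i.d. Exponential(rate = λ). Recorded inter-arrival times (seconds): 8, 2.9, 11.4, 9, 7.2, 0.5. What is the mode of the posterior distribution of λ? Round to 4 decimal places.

The Exponential(rate=λ) likelihood is ∝ λ^n e^(−λΣtᵢ). Here n = 6 and Σtᵢ = 8 + 2.9 + 11.4 + 9 + 7.2 + 0.5 = 39.
Posterior ∝ λe^(−2λ) · λ^6e^(−39λ) = λ^7e^(−41λ), i.e. Gamma(8, 41).
Mode = (a−1)/b = 7/41 ≈ 0.1707.

λ̂_MAP = 0.1707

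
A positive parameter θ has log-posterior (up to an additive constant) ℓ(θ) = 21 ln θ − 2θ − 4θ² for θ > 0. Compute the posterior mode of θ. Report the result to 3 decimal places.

θ̂_MAP = 1.500

ℓ'(θ) = 21/θ − 2 − 8θ. Setting this to zero and multiplying by θ: 8θ² + 2θ − 21 = 0.
θ = (−2 + √(2² + 4·8·21)) / (2·8) = (−2 + √676) / 16 = (−2 + 26)/16 = 3/2.
ℓ''(θ) = −21/θ² − 8 < 0, confirming a maximum.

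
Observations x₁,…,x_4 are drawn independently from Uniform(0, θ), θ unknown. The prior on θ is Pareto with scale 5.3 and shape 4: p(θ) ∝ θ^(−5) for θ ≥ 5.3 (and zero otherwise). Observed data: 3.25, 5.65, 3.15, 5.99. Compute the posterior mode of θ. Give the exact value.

The Uniform(0, θ) likelihood is θ^(−n) for θ ≥ max(xᵢ), zero otherwise. Here max(xᵢ) = 5.99.
Posterior ∝ θ^(−5) · θ^(−4) = θ^(−9) on θ ≥ max(5.3, 5.99) = 5.99.
This density is strictly decreasing in θ, so the posterior mode lies at the lower boundary of the support.

θ̂_MAP = 5.99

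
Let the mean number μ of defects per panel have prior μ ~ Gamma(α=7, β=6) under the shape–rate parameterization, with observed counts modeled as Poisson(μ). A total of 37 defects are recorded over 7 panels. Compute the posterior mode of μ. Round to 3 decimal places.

Σxᵢ = 37, n = 7.
Posterior ∝ μ^6e^(−6μ) · μ^37e^(−7μ) = μ^43e^(−13μ), i.e. Gamma(shape=44, rate=13).
The mode of a Gamma(a, b) with a ≥ 1 (shape–rate) is (a−1)/b = 43/13 ≈ 3.308.

μ̂_MAP = 3.308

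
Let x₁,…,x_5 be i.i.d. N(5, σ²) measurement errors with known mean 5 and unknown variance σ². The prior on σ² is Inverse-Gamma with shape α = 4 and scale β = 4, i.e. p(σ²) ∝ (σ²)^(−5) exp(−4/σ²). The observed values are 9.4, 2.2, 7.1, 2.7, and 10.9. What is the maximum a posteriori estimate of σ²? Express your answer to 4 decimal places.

σ̂²_MAP = 5.3140

Sum of squared deviations about the known mean: SS = (9.4−5)² + (2.2−5)² + (7.1−5)² + (2.7−5)² + (10.9−5)² = 71.71.
The Normal likelihood contributes (σ²)^(−n/2) exp(−SS/(2σ²)), so the posterior is Inverse-Gamma(α + n/2, β + SS/2) = Inverse-Gamma(6.5, 39.855).
The mode of Inverse-Gamma(a, b) is b/(a+1) = 39.855/7.5 ≈ 5.3140.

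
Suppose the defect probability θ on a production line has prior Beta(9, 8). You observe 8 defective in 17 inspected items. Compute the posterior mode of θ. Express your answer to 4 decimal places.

θ̂_MAP = 0.5000

Prior: Beta(9, 8).
Data: 8 successes in 17 trials. The binomial likelihood contributes θ^8(1−θ)^9, so the posterior is Beta(9+8, 8+9) = Beta(17, 17).
For Beta(a, b) with a, b > 1 the mode is (a−1)/(a+b−2) = 16/32 ≈ 0.5000.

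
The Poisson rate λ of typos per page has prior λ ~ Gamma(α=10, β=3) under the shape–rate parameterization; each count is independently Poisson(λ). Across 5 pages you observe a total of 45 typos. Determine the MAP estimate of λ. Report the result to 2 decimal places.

Σxᵢ = 45, n = 5.
Posterior ∝ λ^9e^(−3λ) · λ^45e^(−5λ) = λ^54e^(−8λ), i.e. Gamma(shape=55, rate=8).
The mode of a Gamma(a, b) with a ≥ 1 (shape–rate) is (a−1)/b = 54/8 ≈ 6.75.

λ̂_MAP = 6.75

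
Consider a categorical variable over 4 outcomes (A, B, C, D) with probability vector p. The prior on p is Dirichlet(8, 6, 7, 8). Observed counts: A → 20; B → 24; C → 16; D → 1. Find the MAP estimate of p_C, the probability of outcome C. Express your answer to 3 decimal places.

MAP estimate of p_C = 0.256

The posterior is Dirichlet(αᵢ + nᵢ) = Dirichlet(28, 30, 23, 9).
For a Dirichlet(a₁,…,a_K) with all aᵢ > 1, the mode has j-th component (aⱼ − 1)/(Σaᵢ − K).
Here Σaᵢ = 90 and K = 4, so p_C = (23 − 1)/(90 − 4) = 22/86 ≈ 0.256.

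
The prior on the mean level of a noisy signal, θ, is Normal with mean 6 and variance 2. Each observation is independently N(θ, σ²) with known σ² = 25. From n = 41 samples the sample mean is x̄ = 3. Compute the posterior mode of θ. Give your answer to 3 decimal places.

θ̂_MAP = 3.701

n = 41, x̄ = 3.
For a Normal prior and Normal likelihood with known variance, the posterior is Normal; its mode equals its mean, the precision-weighted average.
Prior precision 1/σ₀² = 1/2 = 0.5; data precision n/σ² = 41/25 = 1.64.
θ̂ = (0.5·6 + 1.64·3) / (0.5 + 1.64) = 7.92/2.14 = 396/107 ≈ 3.701.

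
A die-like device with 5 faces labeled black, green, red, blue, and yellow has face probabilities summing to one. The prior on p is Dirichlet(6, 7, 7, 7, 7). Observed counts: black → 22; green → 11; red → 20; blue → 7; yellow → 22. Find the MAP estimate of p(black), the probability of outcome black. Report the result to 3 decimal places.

MAP estimate of p(black) = 0.243

The posterior is Dirichlet(αᵢ + nᵢ) = Dirichlet(28, 18, 27, 14, 29).
For a Dirichlet(a₁,…,a_K) with all aᵢ > 1, the mode has j-th component (aⱼ − 1)/(Σaᵢ − K).
Here Σaᵢ = 116 and K = 5, so p(black) = (28 − 1)/(116 − 5) = 27/111 ≈ 0.243.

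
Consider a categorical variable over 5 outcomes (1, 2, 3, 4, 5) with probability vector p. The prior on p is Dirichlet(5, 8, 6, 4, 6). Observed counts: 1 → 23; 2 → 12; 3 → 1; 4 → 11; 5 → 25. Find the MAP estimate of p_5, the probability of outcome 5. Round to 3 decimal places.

The posterior is Dirichlet(αᵢ + nᵢ) = Dirichlet(28, 20, 7, 15, 31).
For a Dirichlet(a₁,…,a_K) with all aᵢ > 1, the mode has j-th component (aⱼ − 1)/(Σaᵢ − K).
Here Σaᵢ = 101 and K = 5, so p_5 = (31 − 1)/(101 − 5) = 30/96 ≈ 0.313.

MAP estimate: 0.313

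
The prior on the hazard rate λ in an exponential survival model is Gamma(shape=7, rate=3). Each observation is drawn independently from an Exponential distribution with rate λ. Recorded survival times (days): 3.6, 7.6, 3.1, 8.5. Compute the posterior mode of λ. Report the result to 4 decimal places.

λ̂_MAP = 0.3876

The Exponential(rate=λ) likelihood is ∝ λ^n e^(−λΣtᵢ). Here n = 4 and Σtᵢ = 3.6 + 7.6 + 3.1 + 8.5 = 22.8.
Posterior ∝ λ^6e^(−3λ) · λ^4e^(−22.8λ) = λ^10e^(−25.8λ), i.e. Gamma(11, 25.8).
Mode = (a−1)/b = 10/25.8 ≈ 0.3876.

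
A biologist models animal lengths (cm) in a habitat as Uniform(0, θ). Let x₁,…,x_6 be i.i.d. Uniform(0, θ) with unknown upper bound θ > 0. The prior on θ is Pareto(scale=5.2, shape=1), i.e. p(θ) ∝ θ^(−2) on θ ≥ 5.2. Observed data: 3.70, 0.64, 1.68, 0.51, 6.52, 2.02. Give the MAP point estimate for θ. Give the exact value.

θ̂_MAP = 6.52

The Uniform(0, θ) likelihood is θ^(−n) for θ ≥ max(xᵢ), zero otherwise. Here max(xᵢ) = 6.52.
Posterior ∝ θ^(−2) · θ^(−6) = θ^(−8) on θ ≥ max(5.2, 6.52) = 6.52.
This density is strictly decreasing in θ, so the posterior mode lies at the lower boundary of the support.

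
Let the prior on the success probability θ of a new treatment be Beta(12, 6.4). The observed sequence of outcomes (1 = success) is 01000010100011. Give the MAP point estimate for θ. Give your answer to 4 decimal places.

θ̂_MAP = 0.5263

Prior: Beta(12, 6.4).
Data: 5 successes in 14 trials (from the sequence). The binomial likelihood contributes θ^5(1−θ)^9, so the posterior is Beta(12+5, 6.4+9) = Beta(17, 15.4).
For Beta(a, b) with a, b > 1 the mode is (a−1)/(a+b−2) = 16/30.4 ≈ 0.5263.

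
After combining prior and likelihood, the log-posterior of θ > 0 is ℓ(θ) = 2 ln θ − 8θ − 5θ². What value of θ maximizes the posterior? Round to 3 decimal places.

ℓ'(θ) = 2/θ − 8 − 10θ. Setting this to zero and multiplying by θ: 10θ² + 8θ − 2 = 0.
θ = (−8 + √(8² + 4·10·2)) / (2·10) = (−8 + √144) / 20 = (−8 + 12)/20 = 1/5.
ℓ''(θ) = −2/θ² − 10 < 0, confirming a maximum.

θ̂_MAP = 0.200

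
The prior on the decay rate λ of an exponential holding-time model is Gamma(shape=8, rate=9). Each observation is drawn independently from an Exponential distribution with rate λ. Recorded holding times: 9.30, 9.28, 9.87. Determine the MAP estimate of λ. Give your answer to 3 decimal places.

The Exponential(rate=λ) likelihood is ∝ λ^n e^(−λΣtᵢ). Here n = 3 and Σtᵢ = 9.30 + 9.28 + 9.87 = 28.45.
Posterior ∝ λ^7e^(−9λ) · λ^3e^(−28.45λ) = λ^10e^(−37.45λ), i.e. Gamma(11, 37.45).
Mode = (a−1)/b = 10/37.45 ≈ 0.267.

λ̂_MAP = 0.267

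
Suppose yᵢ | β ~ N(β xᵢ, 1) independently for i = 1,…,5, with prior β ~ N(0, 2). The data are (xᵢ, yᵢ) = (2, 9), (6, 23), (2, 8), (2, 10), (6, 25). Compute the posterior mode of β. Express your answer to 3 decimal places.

log p(β | y) = −Σ(yᵢ − βxᵢ)²/(2·1) − β²/(2·2) + const.
Setting the derivative to zero: Σxᵢ(yᵢ − βxᵢ)/1 − β/2 = 0, so β = Σxᵢyᵢ / (Σxᵢ² + σ²/τ²).
Σxᵢyᵢ = 2·9 + 6·23 + 2·8 + 2·10 + 6·25 = 342; Σxᵢ² = 84; σ²/τ² = 0.5.
β̂_MAP = 342 / (84 + 0.5) = 342/84.5 ≈ 4.047.

β̂_MAP = 4.047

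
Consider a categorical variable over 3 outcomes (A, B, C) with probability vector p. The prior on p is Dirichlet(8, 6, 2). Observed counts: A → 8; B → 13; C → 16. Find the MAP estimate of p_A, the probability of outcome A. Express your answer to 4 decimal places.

MAP estimate of p_A = 0.3000

The posterior is Dirichlet(αᵢ + nᵢ) = Dirichlet(16, 19, 18).
For a Dirichlet(a₁,…,a_K) with all aᵢ > 1, the mode has j-th component (aⱼ − 1)/(Σaᵢ − K).
Here Σaᵢ = 53 and K = 3, so p_A = (16 − 1)/(53 − 3) = 15/50 ≈ 0.3000.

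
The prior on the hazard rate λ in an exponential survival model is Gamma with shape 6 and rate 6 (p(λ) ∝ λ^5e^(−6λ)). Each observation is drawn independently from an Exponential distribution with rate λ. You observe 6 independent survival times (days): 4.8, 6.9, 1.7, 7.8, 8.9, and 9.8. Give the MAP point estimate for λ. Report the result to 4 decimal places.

λ̂_MAP = 0.2397

The Exponential(rate=λ) likelihood is ∝ λ^n e^(−λΣtᵢ). Here n = 6 and Σtᵢ = 4.8 + 6.9 + 1.7 + 7.8 + 8.9 + 9.8 = 39.9.
Posterior ∝ λ^5e^(−6λ) · λ^6e^(−39.9λ) = λ^11e^(−45.9λ), i.e. Gamma(12, 45.9).
Mode = (a−1)/b = 11/45.9 ≈ 0.2397.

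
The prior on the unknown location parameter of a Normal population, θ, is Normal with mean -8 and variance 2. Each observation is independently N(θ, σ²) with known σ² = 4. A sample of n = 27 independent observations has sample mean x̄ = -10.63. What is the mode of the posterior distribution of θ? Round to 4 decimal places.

θ̂_MAP = -10.4486

n = 27, x̄ = -10.63.
For a Normal prior and Normal likelihood with known variance, the posterior is Normal; its mode equals its mean, the precision-weighted average.
Prior precision 1/σ₀² = 1/2 = 0.5; data precision n/σ² = 27/4 = 6.75.
θ̂ = (0.5·(-8) + 6.75·(-10.63)) / (0.5 + 6.75) = (-75.7525)/7.25 = -30301/2900 ≈ -10.4486.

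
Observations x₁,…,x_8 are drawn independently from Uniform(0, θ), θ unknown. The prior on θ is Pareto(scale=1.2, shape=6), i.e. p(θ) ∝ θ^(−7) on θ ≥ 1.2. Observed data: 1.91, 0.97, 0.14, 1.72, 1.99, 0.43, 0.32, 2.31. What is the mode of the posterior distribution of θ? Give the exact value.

θ̂_MAP = 2.31

The Uniform(0, θ) likelihood is θ^(−n) for θ ≥ max(xᵢ), zero otherwise. Here max(xᵢ) = 2.31.
Posterior ∝ θ^(−7) · θ^(−8) = θ^(−15) on θ ≥ max(1.2, 2.31) = 2.31.
This density is strictly decreasing in θ, so the posterior mode lies at the lower boundary of the support.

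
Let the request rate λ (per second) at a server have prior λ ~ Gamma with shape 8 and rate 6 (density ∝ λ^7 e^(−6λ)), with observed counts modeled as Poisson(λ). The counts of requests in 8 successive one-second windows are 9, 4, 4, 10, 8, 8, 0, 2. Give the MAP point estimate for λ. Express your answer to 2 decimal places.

Σxᵢ = 9+4+4+10+8+8+0+2 = 45, with n = 8.
Posterior ∝ λ^7e^(−6λ) · λ^45e^(−8λ) = λ^52e^(−14λ), i.e. Gamma(shape=53, rate=14).
The mode of a Gamma(a, b) with a ≥ 1 (shape–rate) is (a−1)/b = 52/14 ≈ 3.71.

λ̂_MAP = 3.71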